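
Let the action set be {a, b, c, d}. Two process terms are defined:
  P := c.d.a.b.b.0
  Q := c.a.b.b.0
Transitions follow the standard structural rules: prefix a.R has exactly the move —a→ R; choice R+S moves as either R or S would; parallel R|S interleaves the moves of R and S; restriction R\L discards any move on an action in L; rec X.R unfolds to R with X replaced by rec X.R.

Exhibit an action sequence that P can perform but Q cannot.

P's transition system — 6 states:
  s0 = c.d.a.b.b.0 :: ··c··> s1
  s1 = d.a.b.b.0 :: ··d··> s2
  s2 = a.b.b.0 :: ··a··> s3
  s3 = b.b.0 :: ··b··> s4
  s4 = b.0 :: ··b··> s5
  s5 = 0 :: ∅
Q's transition system — 5 states:
  t0 = c.a.b.b.0 :: ··c··> t1
  t1 = a.b.b.0 :: ··a··> t2
  t2 = b.b.0 :: ··b··> t3
  t3 = b.0 :: ··b··> t4
  t4 = 0 :: ∅
Run σ = ⟨cd⟩ on P: start {s0}
  step 1 (c): {s1}
  step 2 (d): {s2}
  — P admits the full trace.
Run σ = ⟨cd⟩ on Q: start {t0}
  step 1 (c): {t1}
  step 2 (d): ∅  — Q cannot continue

cd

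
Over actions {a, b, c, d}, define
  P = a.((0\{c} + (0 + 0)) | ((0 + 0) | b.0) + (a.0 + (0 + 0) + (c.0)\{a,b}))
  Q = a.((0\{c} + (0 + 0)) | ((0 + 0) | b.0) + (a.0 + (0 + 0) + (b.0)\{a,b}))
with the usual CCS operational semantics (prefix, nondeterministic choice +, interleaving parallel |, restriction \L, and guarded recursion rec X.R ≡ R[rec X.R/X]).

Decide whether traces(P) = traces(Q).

LTS(P): 5 reachable states
  s0 = a.((0\{c} + (0 + 0)) | ((0 + 0) | b.0) + (a.0 + (0 + 0) + (c.0)\{a,b})) → --a--▸ s1
  s1 = (0\{c} + (0 + 0)) | ((0 + 0) | b.0) + (a.0 + (0 + 0) + (c.0)\{a,b}) → --a--▸ s2, --b--▸ s3, --c--▸ s4
  s2 = 0 → deadlocked
  s3 = (0\{c} + (0 + 0)) | ((0 + 0) | 0) → deadlocked
  s4 = 0\{a,b} → deadlocked
LTS(Q): 4 reachable states
  t0 = a.((0\{c} + (0 + 0)) | ((0 + 0) | b.0) + (a.0 + (0 + 0) + (b.0)\{a,b})) → --a--▸ t1
  t1 = (0\{c} + (0 + 0)) | ((0 + 0) | b.0) + (a.0 + (0 + 0) + (b.0)\{a,b}) → --a--▸ t2, --b--▸ t3
  t2 = 0 → deadlocked
  t3 = (0\{c} + (0 + 0)) | ((0 + 0) | 0) → deadlocked
Run σ = ⟨ac⟩ on P: start {s0}
  [1] a ⇒ {s1}
  [2] c ⇒ {s4}
  — P admits the full trace.
Run σ = ⟨ac⟩ on Q: start {t0}
  [1] a ⇒ {t1}
  [2] c ⇒ no successor for Q

traces(P) ≠ traces(Q) — witness ⟨ac⟩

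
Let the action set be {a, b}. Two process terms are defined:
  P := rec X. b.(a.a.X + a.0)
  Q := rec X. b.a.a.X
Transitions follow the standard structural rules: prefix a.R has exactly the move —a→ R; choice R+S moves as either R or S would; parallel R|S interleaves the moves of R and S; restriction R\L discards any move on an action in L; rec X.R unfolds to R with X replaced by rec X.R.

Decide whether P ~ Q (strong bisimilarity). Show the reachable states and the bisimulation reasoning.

not bisimilar

Reachable graph of P (4 states):
  s0 = rec X. b.(a.a.X + a.0) → —b→ s1
  s1 = a.a.(rec X. b.(a.a.X + a.0)) + a.0 → —a→ s2, —a→ s3
  s2 = 0 → ∅
  s3 = a.(rec X. b.(a.a.X + a.0)) → —a→ s0
Reachable graph of Q (3 states):
  t0 = rec X. b.a.a.X → —b→ t1
  t1 = a.a.(rec X. b.a.a.X) → —a→ t2
  t2 = a.(rec X. b.a.a.X) → —a→ t0
Partition-refinement fixed point:
  B0 = {s0}
  B1 = {s1}
  B2 = {s2}
  B3 = {s3}
  B4 = {t0}
  B5 = {t1}
  B6 = {t2}
s0 ∈ B0, t0 ∈ B4 → different blocks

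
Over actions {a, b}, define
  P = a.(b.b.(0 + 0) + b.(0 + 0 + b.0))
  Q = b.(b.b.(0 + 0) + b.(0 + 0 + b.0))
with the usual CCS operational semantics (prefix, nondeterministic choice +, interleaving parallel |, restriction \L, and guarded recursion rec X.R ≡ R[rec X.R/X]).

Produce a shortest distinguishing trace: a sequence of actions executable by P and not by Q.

a

P's transition system — 6 states:
  s0 = a.(b.b.(0 + 0) + b.(0 + 0 + b.0)) → =a=> s1
  s1 = b.b.(0 + 0) + b.(0 + 0 + b.0) → =b=> s2, =b=> s3
  s2 = 0 + 0 + b.0 → =b=> s4
  s3 = b.(0 + 0) → =b=> s5
  s4 = 0 → ∅
  s5 = 0 + 0 → ∅
Q's transition system — 6 states:
  t0 = b.(b.b.(0 + 0) + b.(0 + 0 + b.0)) → =b=> t1
  t1 = b.b.(0 + 0) + b.(0 + 0 + b.0) → =b=> t2, =b=> t3
  t2 = 0 + 0 + b.0 → =b=> t4
  t3 = b.(0 + 0) → =b=> t5
  t4 = 0 → ∅
  t5 = 0 + 0 → ∅
Trace ⟨a⟩ through P, begin at {s0}:
  [1] a ⇒ {s1}
  — P admits the full trace.
Trace ⟨a⟩ through Q, begin at {t0}:
  [1] a ⇒ ∅ (Q stuck)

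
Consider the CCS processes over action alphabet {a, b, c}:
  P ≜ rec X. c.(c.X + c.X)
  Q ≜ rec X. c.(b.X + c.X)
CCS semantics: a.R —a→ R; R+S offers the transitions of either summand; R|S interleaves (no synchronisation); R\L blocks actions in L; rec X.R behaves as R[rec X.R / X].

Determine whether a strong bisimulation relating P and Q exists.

P ≁ Q

LTS(P): 2 reachable states
  m0 = rec X. c.(c.X + c.X) has moves =c=> m1
  m1 = c.(rec X. c.(c.X + c.X)) + c.(rec X. c.(c.X + c.X)) has moves =c=> m0
LTS(Q): 2 reachable states
  n0 = rec X. c.(b.X + c.X) has moves =c=> n1
  n1 = b.(rec X. c.(b.X + c.X)) + c.(rec X. c.(b.X + c.X)) has moves =b=> n0, =c=> n0
Partition-refinement fixed point:
  B0 = {m0, m1}
  B1 = {n0}
  B2 = {n1}
m0 ∈ B0, n0 ∈ B1 → different blocks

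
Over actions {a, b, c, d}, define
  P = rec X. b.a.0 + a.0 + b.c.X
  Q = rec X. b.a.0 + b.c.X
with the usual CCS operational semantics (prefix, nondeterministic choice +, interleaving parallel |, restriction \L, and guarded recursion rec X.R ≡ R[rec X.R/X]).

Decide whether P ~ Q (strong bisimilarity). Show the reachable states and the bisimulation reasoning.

not bisimilar

P's transition system — 4 states:
  p0 = rec X. b.a.0 + a.0 + b.c.X | —a→ p1, —b→ p2, —b→ p3
  p1 = 0 | deadlocked
  p2 = a.0 | —a→ p1
  p3 = c.(rec X. b.a.0 + a.0 + b.c.X) | —c→ p0
Q's transition system — 4 states:
  q0 = rec X. b.a.0 + b.c.X | —b→ q1, —b→ q2
  q1 = a.0 | —a→ q3
  q2 = c.(rec X. b.a.0 + b.c.X) | —c→ q0
  q3 = 0 | deadlocked
Bisimilarity quotient blocks:
  B0 = {p0}
  B1 = {p1, q3}
  B2 = {p3}
  B3 = {p2, q1}
  B4 = {q0}
  B5 = {q2}
p0 ∈ B0, q0 ∈ B4 → different blocks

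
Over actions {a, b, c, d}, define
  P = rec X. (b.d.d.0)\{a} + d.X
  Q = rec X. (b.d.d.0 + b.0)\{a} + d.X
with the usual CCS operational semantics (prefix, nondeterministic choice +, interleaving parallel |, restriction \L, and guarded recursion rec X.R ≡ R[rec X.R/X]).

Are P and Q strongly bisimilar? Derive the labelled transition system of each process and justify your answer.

P's transition system — 4 states:
  m0 = rec X. (b.d.d.0)\{a} + d.X | ··b··> m1, ··d··> m0
  m1 = (d.d.0)\{a} | ··d··> m2
  m2 = (d.0)\{a} | ··d··> m3
  m3 = 0\{a} | (no moves)
Q's transition system — 4 states:
  n0 = rec X. (b.d.d.0 + b.0)\{a} + d.X | ··b··> n1, ··b··> n2, ··d··> n0
  n1 = (d.d.0)\{a} | ··d··> n3
  n2 = 0\{a} | (no moves)
  n3 = (d.0)\{a} | ··d··> n2
Bisimilarity quotient blocks:
  B0 = {m0}
  B1 = {m1, n1}
  B2 = {m2, n3}
  B3 = {m3, n2}
  B4 = {n0}
m0 ∈ B0, n0 ∈ B4 → different blocks

NO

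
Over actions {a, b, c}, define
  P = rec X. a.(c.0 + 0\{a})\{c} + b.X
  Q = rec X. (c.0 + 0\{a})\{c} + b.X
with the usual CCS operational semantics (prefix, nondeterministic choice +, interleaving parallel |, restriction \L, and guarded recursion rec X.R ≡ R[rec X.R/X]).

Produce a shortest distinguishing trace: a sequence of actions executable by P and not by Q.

P's transition system — 2 states:
  s0 = rec X. a.(c.0 + 0\{a})\{c} + b.X ⊢ --a--▸ s1, --b--▸ s0
  s1 = (c.0 + 0\{a})\{c} ⊢ ∅
Q's transition system — 1 states:
  t0 = rec X. (c.0 + 0\{a})\{c} + b.X ⊢ --b--▸ t0
Run σ = ⟨a⟩ on P: start {s0}
  after a @ step 1: {s1}
  — P admits the full trace.
Run σ = ⟨a⟩ on Q: start {t0}
  after a @ step 1: ∅  — Q cannot continue

a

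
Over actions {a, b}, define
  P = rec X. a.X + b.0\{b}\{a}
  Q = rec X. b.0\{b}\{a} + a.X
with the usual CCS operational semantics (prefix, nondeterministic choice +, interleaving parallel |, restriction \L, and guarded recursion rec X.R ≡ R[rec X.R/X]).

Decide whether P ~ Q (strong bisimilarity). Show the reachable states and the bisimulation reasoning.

P's transition system — 2 states:
  m0 = rec X. a.X + b.0\{b}\{a} has moves —a→ m0, —b→ m1
  m1 = 0\{b}\{a} has moves ∅
Q's transition system — 2 states:
  n0 = rec X. b.0\{b}\{a} + a.X has moves —a→ n0, —b→ n1
  n1 = 0\{b}\{a} has moves ∅
Partition-refinement fixed point:
  B0 = {m0, n0}
  B1 = {m1, n1}
m0 ∈ B0, n0 ∈ B0 → same block

YES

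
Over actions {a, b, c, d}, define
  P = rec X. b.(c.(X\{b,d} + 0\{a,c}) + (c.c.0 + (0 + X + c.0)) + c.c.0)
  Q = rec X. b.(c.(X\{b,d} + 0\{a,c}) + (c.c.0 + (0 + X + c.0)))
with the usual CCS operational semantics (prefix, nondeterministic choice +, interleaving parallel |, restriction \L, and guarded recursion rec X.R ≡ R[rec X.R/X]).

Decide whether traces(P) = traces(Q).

traces(P) = traces(Q)

LTS(P): 5 reachable states
  u0 = rec X. b.(c.(X\{b,d} + 0\{a,c}) + (c.c.0 + (0 + X + c.0)) + c.c.0) | —b→ u1
  u1 = c.((rec X. b.(c.(X\{b,d} + 0\{a,c}) + (c.c.0 + (0 + X + c.0)) + c.c.0))\{b,d} + 0\{a,c}) + (c.c.0 + (0 + (rec X. b.(c.(X\{b,d} + 0\{a,c}) + (c.c.0 + (0 + X + c.0)) + c.c.0)) + c.0)) + c.c.0 | —b→ u1, —c→ u2, —c→ u3, —c→ u4
  u2 = (rec X. b.(c.(X\{b,d} + 0\{a,c}) + (c.c.0 + (0 + X + c.0)) + c.c.0))\{b,d} + 0\{a,c} | ∅
  u3 = 0 | ∅
  u4 = c.0 | —c→ u3
LTS(Q): 5 reachable states
  v0 = rec X. b.(c.(X\{b,d} + 0\{a,c}) + (c.c.0 + (0 + X + c.0))) | —b→ v1
  v1 = c.((rec X. b.(c.(X\{b,d} + 0\{a,c}) + (c.c.0 + (0 + X + c.0))))\{b,d} + 0\{a,c}) + (c.c.0 + (0 + (rec X. b.(c.(X\{b,d} + 0\{a,c}) + (c.c.0 + (0 + X + c.0)))) + c.0)) | —b→ v1, —c→ v2, —c→ v3, —c→ v4
  v2 = (rec X. b.(c.(X\{b,d} + 0\{a,c}) + (c.c.0 + (0 + X + c.0))))\{b,d} + 0\{a,c} | ∅
  v3 = 0 | ∅
  v4 = c.0 | —c→ v3
Coarsest stable partition (strong bisimilarity classes):
  B0 = {u0, v0}
  B1 = {u1, v1}
  B2 = {u2, u3, v2, v3}
  B3 = {u4, v4}
u0 ∈ B0, v0 ∈ B0 → same block
Bisimilar ⇒ trace-equivalent.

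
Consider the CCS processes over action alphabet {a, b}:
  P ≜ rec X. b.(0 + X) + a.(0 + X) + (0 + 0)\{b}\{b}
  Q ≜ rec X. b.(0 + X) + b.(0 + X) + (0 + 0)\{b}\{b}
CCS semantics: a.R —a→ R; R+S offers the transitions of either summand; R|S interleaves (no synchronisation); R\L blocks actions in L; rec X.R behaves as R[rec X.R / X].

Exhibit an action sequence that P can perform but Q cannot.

Reachable graph of P (2 states):
  s0 = rec X. b.(0 + X) + a.(0 + X) + (0 + 0)\{b}\{b} ⊢ ··a··> s1, ··b··> s1
  s1 = 0 + (rec X. b.(0 + X) + a.(0 + X) + (0 + 0)\{b}\{b}) ⊢ ··a··> s1, ··b··> s1
Reachable graph of Q (2 states):
  t0 = rec X. b.(0 + X) + b.(0 + X) + (0 + 0)\{b}\{b} ⊢ ··b··> t1
  t1 = 0 + (rec X. b.(0 + X) + b.(0 + X) + (0 + 0)\{b}\{b}) ⊢ ··b··> t1
Run σ = ⟨a⟩ on P: start {s0}
  [1] a ⇒ {s1}
  ✓ P
Run σ = ⟨a⟩ on Q: start {t0}
  [1] a ⇒ ∅ (Q stuck)

a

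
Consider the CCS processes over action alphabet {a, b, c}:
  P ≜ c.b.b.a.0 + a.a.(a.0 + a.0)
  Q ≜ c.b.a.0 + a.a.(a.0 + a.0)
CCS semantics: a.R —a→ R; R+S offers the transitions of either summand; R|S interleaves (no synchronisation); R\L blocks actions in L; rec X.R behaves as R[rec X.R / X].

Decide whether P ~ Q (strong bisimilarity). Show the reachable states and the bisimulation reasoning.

Reachable graph of P (7 states):
  s0 = c.b.b.a.0 + a.a.(a.0 + a.0) → --a--▸ s1, --c--▸ s2
  s1 = a.(a.0 + a.0) → --a--▸ s3
  s2 = b.b.a.0 → --b--▸ s4
  s3 = a.0 + a.0 → --a--▸ s5
  s4 = b.a.0 → --b--▸ s6
  s5 = 0 → ·
  s6 = a.0 → --a--▸ s5
Reachable graph of Q (6 states):
  t0 = c.b.a.0 + a.a.(a.0 + a.0) → --a--▸ t1, --c--▸ t2
  t1 = a.(a.0 + a.0) → --a--▸ t3
  t2 = b.a.0 → --b--▸ t4
  t3 = a.0 + a.0 → --a--▸ t5
  t4 = a.0 → --a--▸ t5
  t5 = 0 → ·
Coarsest stable partition (strong bisimilarity classes):
  B0 = {s0}
  B1 = {s1, t1}
  B2 = {s3, s6, t3, t4}
  B3 = {s5, t5}
  B4 = {s2}
  B5 = {s4, t2}
  B6 = {t0}
s0 ∈ B0, t0 ∈ B6 → different blocks

not bisimilar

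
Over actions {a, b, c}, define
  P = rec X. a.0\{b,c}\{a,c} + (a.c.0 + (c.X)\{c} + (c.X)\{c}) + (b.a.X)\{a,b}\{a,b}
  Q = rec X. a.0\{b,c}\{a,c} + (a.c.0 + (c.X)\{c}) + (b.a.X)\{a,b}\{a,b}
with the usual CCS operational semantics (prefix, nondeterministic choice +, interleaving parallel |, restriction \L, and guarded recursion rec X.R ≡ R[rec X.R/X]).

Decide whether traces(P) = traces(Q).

P's transition system — 4 states:
  m0 = rec X. a.0\{b,c}\{a,c} + (a.c.0 + (c.X)\{c} + (c.X)\{c}) + (b.a.X)\{a,b}\{a,b} → —a→ m1, —a→ m2
  m1 = 0\{b,c}\{a,c} → deadlocked
  m2 = c.0 → —c→ m3
  m3 = 0 → deadlocked
Q's transition system — 4 states:
  n0 = rec X. a.0\{b,c}\{a,c} + (a.c.0 + (c.X)\{c}) + (b.a.X)\{a,b}\{a,b} → —a→ n1, —a→ n2
  n1 = 0\{b,c}\{a,c} → deadlocked
  n2 = c.0 → —c→ n3
  n3 = 0 → deadlocked
Bisimilarity quotient blocks:
  B0 = {m0, n0}
  B1 = {m1, m3, n1, n3}
  B2 = {m2, n2}
m0 ∈ B0, n0 ∈ B0 → same block
Bisimilar ⇒ trace-equivalent.

YES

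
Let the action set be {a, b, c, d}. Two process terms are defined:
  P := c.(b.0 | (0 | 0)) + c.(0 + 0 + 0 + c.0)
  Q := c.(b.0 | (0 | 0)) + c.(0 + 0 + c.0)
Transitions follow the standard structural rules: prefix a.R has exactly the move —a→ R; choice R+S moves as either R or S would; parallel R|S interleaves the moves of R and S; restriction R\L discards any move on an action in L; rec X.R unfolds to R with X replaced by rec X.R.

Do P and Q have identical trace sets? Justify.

YES

LTS(P): 5 reachable states
  p0 = c.(b.0 | (0 | 0)) + c.(0 + 0 + 0 + c.0) :: ··c··> p1, ··c··> p2
  p1 = 0 + 0 + 0 + c.0 :: ··c··> p3
  p2 = b.0 | (0 | 0) :: ··b··> p4
  p3 = 0 :: deadlocked
  p4 = 0 | (0 | 0) :: deadlocked
LTS(Q): 5 reachable states
  q0 = c.(b.0 | (0 | 0)) + c.(0 + 0 + c.0) :: ··c··> q1, ··c··> q2
  q1 = 0 + 0 + c.0 :: ··c··> q3
  q2 = b.0 | (0 | 0) :: ··b··> q4
  q3 = 0 :: deadlocked
  q4 = 0 | (0 | 0) :: deadlocked
Partition-refinement fixed point:
  B0 = {p0, q0}
  B1 = {p1, q1}
  B2 = {p3, p4, q3, q4}
  B3 = {p2, q2}
p0 ∈ B0, q0 ∈ B0 → same block
Bisimilar ⇒ trace-equivalent.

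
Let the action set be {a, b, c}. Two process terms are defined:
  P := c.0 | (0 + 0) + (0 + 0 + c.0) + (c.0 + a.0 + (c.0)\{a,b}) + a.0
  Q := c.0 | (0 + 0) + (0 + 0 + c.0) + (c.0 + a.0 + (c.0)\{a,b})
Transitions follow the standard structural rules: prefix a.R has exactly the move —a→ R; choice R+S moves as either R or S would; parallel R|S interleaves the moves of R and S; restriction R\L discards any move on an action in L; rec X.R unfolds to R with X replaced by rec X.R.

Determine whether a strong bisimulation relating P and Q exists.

bisimilar

Reachable graph of P (4 states):
  p0 = c.0 | (0 + 0) + (0 + 0 + c.0) + (c.0 + a.0 + (c.0)\{a,b}) + a.0 :: --a--▸ p1, --c--▸ p1, --c--▸ p2, --c--▸ p3
  p1 = 0 :: ∅
  p2 = 0 | (0 + 0) :: ∅
  p3 = 0\{a,b} :: ∅
Reachable graph of Q (4 states):
  q0 = c.0 | (0 + 0) + (0 + 0 + c.0) + (c.0 + a.0 + (c.0)\{a,b}) :: --a--▸ q1, --c--▸ q1, --c--▸ q2, --c--▸ q3
  q1 = 0 :: ∅
  q2 = 0 | (0 + 0) :: ∅
  q3 = 0\{a,b} :: ∅
Coarsest stable partition (strong bisimilarity classes):
  B0 = {p0, q0}
  B1 = {p1, p2, p3, q1, q2, q3}
p0 ∈ B0, q0 ∈ B0 → same block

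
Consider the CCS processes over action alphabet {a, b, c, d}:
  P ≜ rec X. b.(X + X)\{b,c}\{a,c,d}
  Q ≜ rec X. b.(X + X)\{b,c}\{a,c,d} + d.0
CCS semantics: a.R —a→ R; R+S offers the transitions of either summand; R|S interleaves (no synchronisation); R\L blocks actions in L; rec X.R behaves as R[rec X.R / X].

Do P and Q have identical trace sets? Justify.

trace-distinct — witness ⟨d⟩

P's transition system — 2 states:
  u0 = rec X. b.(X + X)\{b,c}\{a,c,d} → ··b··> u1
  u1 = ((rec X. b.(X + X)\{b,c}\{a,c,d}) + (rec X. b.(X + X)\{b,c}\{a,c,d}))\{b,c}\{a,c,d} → (no moves)
Q's transition system — 3 states:
  v0 = rec X. b.(X + X)\{b,c}\{a,c,d} + d.0 → ··b··> v1, ··d··> v2
  v1 = ((rec X. b.(X + X)\{b,c}\{a,c,d} + d.0) + (rec X. b.(X + X)\{b,c}\{a,c,d} + d.0))\{b,c}\{a,c,d} → (no moves)
  v2 = 0 → (no moves)
Executing d from Q (initial set {v0}):
  [1] d ⇒ {v2}
  — Q admits the full trace.
Executing d from P (initial set {u0}):
  [1] d ⇒ ∅ (P stuck)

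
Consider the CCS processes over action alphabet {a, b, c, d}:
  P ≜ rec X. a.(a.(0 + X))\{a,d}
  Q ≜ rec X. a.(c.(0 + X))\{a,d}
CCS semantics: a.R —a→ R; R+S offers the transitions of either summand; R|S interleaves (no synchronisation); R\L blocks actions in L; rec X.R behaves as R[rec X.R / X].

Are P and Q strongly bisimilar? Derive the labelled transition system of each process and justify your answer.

P ≁ Q

LTS(P): 2 reachable states
  p0 = rec X. a.(a.(0 + X))\{a,d} | --a--▸ p1
  p1 = (a.(0 + (rec X. a.(a.(0 + X))\{a,d})))\{a,d} | stopped
LTS(Q): 3 reachable states
  q0 = rec X. a.(c.(0 + X))\{a,d} | --a--▸ q1
  q1 = (c.(0 + (rec X. a.(c.(0 + X))\{a,d})))\{a,d} | --c--▸ q2
  q2 = (0 + (rec X. a.(c.(0 + X))\{a,d}))\{a,d} | stopped
Bisimilarity quotient blocks:
  B0 = {p0}
  B1 = {p1, q2}
  B2 = {q0}
  B3 = {q1}
p0 ∈ B0, q0 ∈ B2 → different blocks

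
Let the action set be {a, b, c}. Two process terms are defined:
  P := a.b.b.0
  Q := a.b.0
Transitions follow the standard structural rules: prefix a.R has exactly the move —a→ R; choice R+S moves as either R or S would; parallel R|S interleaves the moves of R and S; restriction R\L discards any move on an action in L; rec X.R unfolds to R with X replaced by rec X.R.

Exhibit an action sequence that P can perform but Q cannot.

P's transition system — 4 states:
  s0 = a.b.b.0 :: ··a··> s1
  s1 = b.b.0 :: ··b··> s2
  s2 = b.0 :: ··b··> s3
  s3 = 0 :: (no moves)
Q's transition system — 3 states:
  t0 = a.b.0 :: ··a··> t1
  t1 = b.0 :: ··b··> t2
  t2 = 0 :: (no moves)
Executing abb from P (initial set {s0}):
  after a @ step 1: {s1}
  after b @ step 2: {s2}
  after b @ step 3: {s3}
  — P admits the full trace.
Executing abb from Q (initial set {t0}):
  after a @ step 1: {t1}
  after b @ step 2: {t2}
  after b @ step 3: no successor for Q

abb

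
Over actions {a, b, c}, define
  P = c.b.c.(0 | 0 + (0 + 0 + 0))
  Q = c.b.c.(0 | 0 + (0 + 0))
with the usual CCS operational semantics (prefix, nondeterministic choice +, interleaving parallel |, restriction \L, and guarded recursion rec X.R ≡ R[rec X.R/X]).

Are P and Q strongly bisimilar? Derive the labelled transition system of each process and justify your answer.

bisimilar

Reachable graph of P (4 states):
  u0 = c.b.c.(0 | 0 + (0 + 0 + 0)) → -c-> u1
  u1 = b.c.(0 | 0 + (0 + 0 + 0)) → -b-> u2
  u2 = c.(0 | 0 + (0 + 0 + 0)) → -c-> u3
  u3 = 0 | 0 + (0 + 0 + 0) → (no moves)
Reachable graph of Q (4 states):
  v0 = c.b.c.(0 | 0 + (0 + 0)) → -c-> v1
  v1 = b.c.(0 | 0 + (0 + 0)) → -b-> v2
  v2 = c.(0 | 0 + (0 + 0)) → -c-> v3
  v3 = 0 | 0 + (0 + 0) → (no moves)
Bisimilarity quotient blocks:
  B0 = {u0, v0}
  B1 = {u1, v1}
  B2 = {u2, v2}
  B3 = {u3, v3}
u0 ∈ B0, v0 ∈ B0 → same block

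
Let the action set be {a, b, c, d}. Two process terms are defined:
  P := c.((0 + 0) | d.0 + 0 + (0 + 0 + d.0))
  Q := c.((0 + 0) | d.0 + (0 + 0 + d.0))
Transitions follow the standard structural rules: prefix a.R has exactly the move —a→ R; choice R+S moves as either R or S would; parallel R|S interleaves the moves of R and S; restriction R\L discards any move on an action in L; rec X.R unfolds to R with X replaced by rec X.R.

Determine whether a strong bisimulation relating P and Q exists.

P ~ Q

Reachable graph of P (4 states):
  s0 = c.((0 + 0) | d.0 + 0 + (0 + 0 + d.0)) ⊢ --c--▸ s1
  s1 = (0 + 0) | d.0 + 0 + (0 + 0 + d.0) ⊢ --d--▸ s2, --d--▸ s3
  s2 = (0 + 0) | 0 ⊢ ∅
  s3 = 0 ⊢ ∅
Reachable graph of Q (4 states):
  t0 = c.((0 + 0) | d.0 + (0 + 0 + d.0)) ⊢ --c--▸ t1
  t1 = (0 + 0) | d.0 + (0 + 0 + d.0) ⊢ --d--▸ t2, --d--▸ t3
  t2 = (0 + 0) | 0 ⊢ ∅
  t3 = 0 ⊢ ∅
Partition-refinement fixed point:
  B0 = {s0, t0}
  B1 = {s1, t1}
  B2 = {s2, s3, t2, t3}
s0 ∈ B0, t0 ∈ B0 → same block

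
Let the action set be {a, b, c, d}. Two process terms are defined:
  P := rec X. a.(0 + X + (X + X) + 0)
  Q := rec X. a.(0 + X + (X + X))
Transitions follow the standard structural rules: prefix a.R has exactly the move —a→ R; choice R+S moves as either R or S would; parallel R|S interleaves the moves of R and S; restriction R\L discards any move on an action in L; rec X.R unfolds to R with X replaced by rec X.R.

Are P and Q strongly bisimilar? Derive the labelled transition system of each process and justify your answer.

LTS(P): 2 reachable states
  s0 = rec X. a.(0 + X + (X + X) + 0) has moves ··a··> s1
  s1 = 0 + (rec X. a.(0 + X + (X + X) + 0)) + ((rec X. a.(0 + X + (X + X) + 0)) + (rec X. a.(0 + X + (X + X) + 0))) + 0 has moves ··a··> s1
LTS(Q): 2 reachable states
  t0 = rec X. a.(0 + X + (X + X)) has moves ··a··> t1
  t1 = 0 + (rec X. a.(0 + X + (X + X))) + ((rec X. a.(0 + X + (X + X))) + (rec X. a.(0 + X + (X + X)))) has moves ··a··> t1
Bisimilarity quotient blocks:
  B0 = {s0, s1, t0, t1}
s0 ∈ B0, t0 ∈ B0 → same block

P ~ Q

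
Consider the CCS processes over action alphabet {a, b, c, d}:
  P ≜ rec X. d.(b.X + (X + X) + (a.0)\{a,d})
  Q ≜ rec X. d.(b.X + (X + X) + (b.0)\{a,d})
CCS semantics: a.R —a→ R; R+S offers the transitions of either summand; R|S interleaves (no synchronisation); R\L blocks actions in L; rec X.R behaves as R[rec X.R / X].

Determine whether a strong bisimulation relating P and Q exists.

NO

LTS(P): 2 reachable states
  u0 = rec X. d.(b.X + (X + X) + (a.0)\{a,d}) :: -d-> u1
  u1 = b.(rec X. d.(b.X + (X + X) + (a.0)\{a,d})) + ((rec X. d.(b.X + (X + X) + (a.0)\{a,d})) + (rec X. d.(b.X + (X + X) + (a.0)\{a,d}))) + (a.0)\{a,d} :: -b-> u0, -d-> u1
LTS(Q): 3 reachable states
  v0 = rec X. d.(b.X + (X + X) + (b.0)\{a,d}) :: -d-> v1
  v1 = b.(rec X. d.(b.X + (X + X) + (b.0)\{a,d})) + ((rec X. d.(b.X + (X + X) + (b.0)\{a,d})) + (rec X. d.(b.X + (X + X) + (b.0)\{a,d}))) + (b.0)\{a,d} :: -b-> v0, -b-> v2, -d-> v1
  v2 = 0\{a,d} :: ·
Bisimilarity quotient blocks:
  B0 = {u0}
  B1 = {u1}
  B2 = {v0}
  B3 = {v1}
  B4 = {v2}
u0 ∈ B0, v0 ∈ B2 → different blocks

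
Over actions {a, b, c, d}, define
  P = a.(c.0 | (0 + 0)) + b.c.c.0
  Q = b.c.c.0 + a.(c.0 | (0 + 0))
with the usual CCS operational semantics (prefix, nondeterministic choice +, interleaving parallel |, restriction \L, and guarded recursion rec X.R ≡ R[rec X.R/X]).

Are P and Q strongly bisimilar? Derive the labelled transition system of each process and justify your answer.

LTS(P): 6 reachable states
  s0 = a.(c.0 | (0 + 0)) + b.c.c.0 | --a--▸ s1, --b--▸ s2
  s1 = c.0 | (0 + 0) | --c--▸ s3
  s2 = c.c.0 | --c--▸ s4
  s3 = 0 | (0 + 0) | ·
  s4 = c.0 | --c--▸ s5
  s5 = 0 | ·
LTS(Q): 6 reachable states
  t0 = b.c.c.0 + a.(c.0 | (0 + 0)) | --a--▸ t1, --b--▸ t2
  t1 = c.0 | (0 + 0) | --c--▸ t3
  t2 = c.c.0 | --c--▸ t4
  t3 = 0 | (0 + 0) | ·
  t4 = c.0 | --c--▸ t5
  t5 = 0 | ·
Bisimilarity quotient blocks:
  B0 = {s0, t0}
  B1 = {s2, t2}
  B2 = {s1, s4, t1, t4}
  B3 = {s3, s5, t3, t5}
s0 ∈ B0, t0 ∈ B0 → same block

P ~ Q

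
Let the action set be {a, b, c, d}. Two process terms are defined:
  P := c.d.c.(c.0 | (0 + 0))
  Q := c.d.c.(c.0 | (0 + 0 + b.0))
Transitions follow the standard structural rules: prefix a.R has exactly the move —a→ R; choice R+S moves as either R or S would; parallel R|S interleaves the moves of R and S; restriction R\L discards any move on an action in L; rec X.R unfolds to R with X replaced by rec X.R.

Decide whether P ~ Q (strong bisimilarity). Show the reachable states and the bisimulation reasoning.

not bisimilar

P's transition system — 5 states:
  p0 = c.d.c.(c.0 | (0 + 0)) → —c→ p1
  p1 = d.c.(c.0 | (0 + 0)) → —d→ p2
  p2 = c.(c.0 | (0 + 0)) → —c→ p3
  p3 = c.0 | (0 + 0) → —c→ p4
  p4 = 0 | (0 + 0) → (no moves)
Q's transition system — 7 states:
  q0 = c.d.c.(c.0 | (0 + 0 + b.0)) → —c→ q1
  q1 = d.c.(c.0 | (0 + 0 + b.0)) → —d→ q2
  q2 = c.(c.0 | (0 + 0 + b.0)) → —c→ q3
  q3 = c.0 | (0 + 0 + b.0) → —b→ q4, —c→ q5
  q4 = c.0 | 0 → —c→ q6
  q5 = 0 | (0 + 0 + b.0) → —b→ q6
  q6 = 0 | 0 → (no moves)
Coarsest stable partition (strong bisimilarity classes):
  B0 = {p0}
  B1 = {p1}
  B2 = {p2}
  B3 = {p3, q4}
  B4 = {p4, q6}
  B5 = {q0}
  B6 = {q1}
  B7 = {q2}
  B8 = {q3}
  B9 = {q5}
p0 ∈ B0, q0 ∈ B5 → different blocks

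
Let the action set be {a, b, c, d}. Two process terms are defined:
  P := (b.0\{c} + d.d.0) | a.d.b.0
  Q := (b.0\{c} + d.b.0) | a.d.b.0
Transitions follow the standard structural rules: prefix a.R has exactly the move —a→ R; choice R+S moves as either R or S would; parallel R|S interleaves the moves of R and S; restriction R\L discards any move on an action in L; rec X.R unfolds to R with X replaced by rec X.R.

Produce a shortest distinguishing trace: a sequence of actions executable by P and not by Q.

P's transition system — 16 states:
  p0 = (b.0\{c} + d.d.0) | a.d.b.0 | -a-> p1, -b-> p2, -d-> p3
  p1 = (b.0\{c} + d.d.0) | d.b.0 | -b-> p4, -d-> p5, -d-> p6
  p2 = 0\{c} | a.d.b.0 | -a-> p4
  p3 = d.0 | a.d.b.0 | -a-> p6, -d-> p7
  p4 = 0\{c} | d.b.0 | -d-> p8
  p5 = (b.0\{c} + d.d.0) | b.0 | -b-> p8, -b-> p9, -d-> p10
  p6 = d.0 | d.b.0 | -d-> p10, -d-> p11
  p7 = 0 | a.d.b.0 | -a-> p11
  p8 = 0\{c} | b.0 | -b-> p12
  p9 = (b.0\{c} + d.d.0) | 0 | -b-> p12, -d-> p13
  p10 = d.0 | b.0 | -b-> p13, -d-> p14
  p11 = 0 | d.b.0 | -d-> p14
  p12 = 0\{c} | 0 | stopped
  p13 = d.0 | 0 | -d-> p15
  p14 = 0 | b.0 | -b-> p15
  p15 = 0 | 0 | stopped
Q's transition system — 16 states:
  q0 = (b.0\{c} + d.b.0) | a.d.b.0 | -a-> q1, -b-> q2, -d-> q3
  q1 = (b.0\{c} + d.b.0) | d.b.0 | -b-> q4, -d-> q5, -d-> q6
  q2 = 0\{c} | a.d.b.0 | -a-> q4
  q3 = b.0 | a.d.b.0 | -a-> q6, -b-> q7
  q4 = 0\{c} | d.b.0 | -d-> q8
  q5 = (b.0\{c} + d.b.0) | b.0 | -b-> q8, -b-> q9, -d-> q10
  q6 = b.0 | d.b.0 | -b-> q11, -d-> q10
  q7 = 0 | a.d.b.0 | -a-> q11
  q8 = 0\{c} | b.0 | -b-> q12
  q9 = (b.0\{c} + d.b.0) | 0 | -b-> q12, -d-> q13
  q10 = b.0 | b.0 | -b-> q13, -b-> q14
  q11 = 0 | d.b.0 | -d-> q14
  q12 = 0\{c} | 0 | stopped
  q13 = b.0 | 0 | -b-> q15
  q14 = 0 | b.0 | -b-> q15
  q15 = 0 | 0 | stopped
Run σ = ⟨dd⟩ on P: start {p0}
  after d @ step 1: {p3}
  after d @ step 2: {p7}
  P completes σ.
Run σ = ⟨dd⟩ on Q: start {q0}
  after d @ step 1: {q3}
  after d @ step 2: ∅ (Q stuck)

dd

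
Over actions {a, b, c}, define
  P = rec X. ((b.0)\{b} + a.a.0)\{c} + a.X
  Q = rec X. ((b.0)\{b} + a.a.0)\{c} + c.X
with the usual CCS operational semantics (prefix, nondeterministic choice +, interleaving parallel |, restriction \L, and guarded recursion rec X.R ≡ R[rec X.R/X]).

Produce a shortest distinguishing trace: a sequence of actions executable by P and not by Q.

aaa

LTS(P): 3 reachable states
  m0 = rec X. ((b.0)\{b} + a.a.0)\{c} + a.X | --a--▸ m0, --a--▸ m1
  m1 = (a.0)\{c} | --a--▸ m2
  m2 = 0\{c} | stopped
LTS(Q): 3 reachable states
  n0 = rec X. ((b.0)\{b} + a.a.0)\{c} + c.X | --a--▸ n1, --c--▸ n0
  n1 = (a.0)\{c} | --a--▸ n2
  n2 = 0\{c} | stopped
Executing aaa from P (initial set {m0}):
  after a @ step 1: {m0, m1}
  after a @ step 2: {m0, m1, m2}
  after a @ step 3: {m0, m1, m2}
  P completes σ.
Executing aaa from Q (initial set {n0}):
  after a @ step 1: {n1}
  after a @ step 2: {n2}
  after a @ step 3: ∅  — Q cannot continue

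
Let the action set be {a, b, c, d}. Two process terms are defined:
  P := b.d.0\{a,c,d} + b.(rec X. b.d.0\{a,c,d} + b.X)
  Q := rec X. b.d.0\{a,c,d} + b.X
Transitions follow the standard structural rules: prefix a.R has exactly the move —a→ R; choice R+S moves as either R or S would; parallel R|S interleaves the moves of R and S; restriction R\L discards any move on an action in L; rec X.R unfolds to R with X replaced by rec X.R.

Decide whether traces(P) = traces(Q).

Reachable graph of P (4 states):
  m0 = b.d.0\{a,c,d} + b.(rec X. b.d.0\{a,c,d} + b.X) has moves =b=> m1, =b=> m2
  m1 = d.0\{a,c,d} has moves =d=> m3
  m2 = rec X. b.d.0\{a,c,d} + b.X has moves =b=> m1, =b=> m2
  m3 = 0\{a,c,d} has moves ∅
Reachable graph of Q (3 states):
  n0 = rec X. b.d.0\{a,c,d} + b.X has moves =b=> n0, =b=> n1
  n1 = d.0\{a,c,d} has moves =d=> n2
  n2 = 0\{a,c,d} has moves ∅
Partition-refinement fixed point:
  B0 = {m0, m2, n0}
  B1 = {m1, n1}
  B2 = {m3, n2}
m0 ∈ B0, n0 ∈ B0 → same block
Bisimilar ⇒ trace-equivalent.

trace-equivalent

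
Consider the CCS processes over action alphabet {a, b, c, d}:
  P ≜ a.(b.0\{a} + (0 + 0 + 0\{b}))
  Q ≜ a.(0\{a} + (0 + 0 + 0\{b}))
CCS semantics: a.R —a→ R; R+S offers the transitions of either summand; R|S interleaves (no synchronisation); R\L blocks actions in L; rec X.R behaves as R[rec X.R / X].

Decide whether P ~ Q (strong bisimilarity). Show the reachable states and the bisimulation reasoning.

NO

P's transition system — 3 states:
  s0 = a.(b.0\{a} + (0 + 0 + 0\{b})) ⊢ --a--▸ s1
  s1 = b.0\{a} + (0 + 0 + 0\{b}) ⊢ --b--▸ s2
  s2 = 0\{a} ⊢ deadlocked
Q's transition system — 2 states:
  t0 = a.(0\{a} + (0 + 0 + 0\{b})) ⊢ --a--▸ t1
  t1 = 0\{a} + (0 + 0 + 0\{b}) ⊢ deadlocked
Partition-refinement fixed point:
  B0 = {s0}
  B1 = {s1}
  B2 = {s2, t1}
  B3 = {t0}
s0 ∈ B0, t0 ∈ B3 → different blocks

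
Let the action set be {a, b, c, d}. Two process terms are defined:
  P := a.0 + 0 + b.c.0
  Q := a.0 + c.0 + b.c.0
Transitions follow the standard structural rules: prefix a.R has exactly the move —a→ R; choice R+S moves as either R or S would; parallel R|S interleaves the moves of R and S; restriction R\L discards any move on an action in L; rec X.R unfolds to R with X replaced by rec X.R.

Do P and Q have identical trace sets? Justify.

P's transition system — 3 states:
  u0 = a.0 + 0 + b.c.0 → -a-> u1, -b-> u2
  u1 = 0 → (no moves)
  u2 = c.0 → -c-> u1
Q's transition system — 3 states:
  v0 = a.0 + c.0 + b.c.0 → -a-> v1, -b-> v2, -c-> v1
  v1 = 0 → (no moves)
  v2 = c.0 → -c-> v1
Run σ = ⟨c⟩ on Q: start {v0}
  step 1 (c): {v1}
  — Q admits the full trace.
Run σ = ⟨c⟩ on P: start {u0}
  step 1 (c): no successor for P

traces(P) ≠ traces(Q) — witness ⟨c⟩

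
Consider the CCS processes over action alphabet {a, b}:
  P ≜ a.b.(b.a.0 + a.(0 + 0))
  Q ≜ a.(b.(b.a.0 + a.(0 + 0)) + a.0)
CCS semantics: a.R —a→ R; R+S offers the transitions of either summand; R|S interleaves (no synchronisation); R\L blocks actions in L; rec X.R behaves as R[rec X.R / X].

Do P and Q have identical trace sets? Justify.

LTS(P): 6 reachable states
  u0 = a.b.(b.a.0 + a.(0 + 0)) → -a-> u1
  u1 = b.(b.a.0 + a.(0 + 0)) → -b-> u2
  u2 = b.a.0 + a.(0 + 0) → -a-> u3, -b-> u4
  u3 = 0 + 0 → (no moves)
  u4 = a.0 → -a-> u5
  u5 = 0 → (no moves)
LTS(Q): 6 reachable states
  v0 = a.(b.(b.a.0 + a.(0 + 0)) + a.0) → -a-> v1
  v1 = b.(b.a.0 + a.(0 + 0)) + a.0 → -a-> v2, -b-> v3
  v2 = 0 → (no moves)
  v3 = b.a.0 + a.(0 + 0) → -a-> v4, -b-> v5
  v4 = 0 + 0 → (no moves)
  v5 = a.0 → -a-> v2
Trace ⟨aa⟩ through Q, begin at {v0}:
  step 1 (a): {v1}
  step 2 (a): {v2}
  ✓ Q
Trace ⟨aa⟩ through P, begin at {u0}:
  step 1 (a): {u1}
  step 2 (a): ∅ (P stuck)

trace-distinct — witness ⟨aa⟩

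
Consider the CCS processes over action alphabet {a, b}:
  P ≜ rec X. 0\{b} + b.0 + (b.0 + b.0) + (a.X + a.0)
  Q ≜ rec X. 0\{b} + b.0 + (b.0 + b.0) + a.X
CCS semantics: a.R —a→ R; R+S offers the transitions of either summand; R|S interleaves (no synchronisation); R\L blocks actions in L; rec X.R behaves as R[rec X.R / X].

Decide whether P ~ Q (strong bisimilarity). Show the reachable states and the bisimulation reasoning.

P's transition system — 2 states:
  u0 = rec X. 0\{b} + b.0 + (b.0 + b.0) + (a.X + a.0) → =a=> u0, =a=> u1, =b=> u1
  u1 = 0 → (no moves)
Q's transition system — 2 states:
  v0 = rec X. 0\{b} + b.0 + (b.0 + b.0) + a.X → =a=> v0, =b=> v1
  v1 = 0 → (no moves)
Partition-refinement fixed point:
  B0 = {u0}
  B1 = {u1, v1}
  B2 = {v0}
u0 ∈ B0, v0 ∈ B2 → different blocks

not bisimilar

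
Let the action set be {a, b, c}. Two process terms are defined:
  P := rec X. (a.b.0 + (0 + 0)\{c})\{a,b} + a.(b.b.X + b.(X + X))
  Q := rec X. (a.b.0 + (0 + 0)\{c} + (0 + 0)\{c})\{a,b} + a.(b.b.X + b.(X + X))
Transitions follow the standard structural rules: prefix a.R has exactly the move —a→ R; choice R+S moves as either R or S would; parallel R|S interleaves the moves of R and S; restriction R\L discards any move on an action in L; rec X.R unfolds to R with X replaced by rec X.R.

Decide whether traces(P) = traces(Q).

Reachable graph of P (4 states):
  p0 = rec X. (a.b.0 + (0 + 0)\{c})\{a,b} + a.(b.b.X + b.(X + X)) → -a-> p1
  p1 = b.b.(rec X. (a.b.0 + (0 + 0)\{c})\{a,b} + a.(b.b.X + b.(X + X))) + b.((rec X. (a.b.0 + (0 + 0)\{c})\{a,b} + a.(b.b.X + b.(X + X))) + (rec X. (a.b.0 + (0 + 0)\{c})\{a,b} + a.(b.b.X + b.(X + X)))) → -b-> p2, -b-> p3
  p2 = (rec X. (a.b.0 + (0 + 0)\{c})\{a,b} + a.(b.b.X + b.(X + X))) + (rec X. (a.b.0 + (0 + 0)\{c})\{a,b} + a.(b.b.X + b.(X + X))) → -a-> p1
  p3 = b.(rec X. (a.b.0 + (0 + 0)\{c})\{a,b} + a.(b.b.X + b.(X + X))) → -b-> p0
Reachable graph of Q (4 states):
  q0 = rec X. (a.b.0 + (0 + 0)\{c} + (0 + 0)\{c})\{a,b} + a.(b.b.X + b.(X + X)) → -a-> q1
  q1 = b.b.(rec X. (a.b.0 + (0 + 0)\{c} + (0 + 0)\{c})\{a,b} + a.(b.b.X + b.(X + X))) + b.((rec X. (a.b.0 + (0 + 0)\{c} + (0 + 0)\{c})\{a,b} + a.(b.b.X + b.(X + X))) + (rec X. (a.b.0 + (0 + 0)\{c} + (0 + 0)\{c})\{a,b} + a.(b.b.X + b.(X + X)))) → -b-> q2, -b-> q3
  q2 = (rec X. (a.b.0 + (0 + 0)\{c} + (0 + 0)\{c})\{a,b} + a.(b.b.X + b.(X + X))) + (rec X. (a.b.0 + (0 + 0)\{c} + (0 + 0)\{c})\{a,b} + a.(b.b.X + b.(X + X))) → -a-> q1
  q3 = b.(rec X. (a.b.0 + (0 + 0)\{c} + (0 + 0)\{c})\{a,b} + a.(b.b.X + b.(X + X))) → -b-> q0
Coarsest stable partition (strong bisimilarity classes):
  B0 = {p0, p2, q0, q2}
  B1 = {p1, q1}
  B2 = {p3, q3}
p0 ∈ B0, q0 ∈ B0 → same block
Bisimilar ⇒ trace-equivalent.

YES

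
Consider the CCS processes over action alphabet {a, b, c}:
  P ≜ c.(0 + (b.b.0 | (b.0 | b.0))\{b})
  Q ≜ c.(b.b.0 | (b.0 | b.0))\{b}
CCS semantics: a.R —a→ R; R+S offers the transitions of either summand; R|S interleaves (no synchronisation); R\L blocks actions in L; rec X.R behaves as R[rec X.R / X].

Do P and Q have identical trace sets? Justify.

traces(P) = traces(Q)

P's transition system — 2 states:
  u0 = c.(0 + (b.b.0 | (b.0 | b.0))\{b}) has moves =c=> u1
  u1 = 0 + (b.b.0 | (b.0 | b.0))\{b} has moves stopped
Q's transition system — 2 states:
  v0 = c.(b.b.0 | (b.0 | b.0))\{b} has moves =c=> v1
  v1 = (b.b.0 | (b.0 | b.0))\{b} has moves stopped
Partition-refinement fixed point:
  B0 = {u0, v0}
  B1 = {u1, v1}
u0 ∈ B0, v0 ∈ B0 → same block
Bisimilar ⇒ trace-equivalent.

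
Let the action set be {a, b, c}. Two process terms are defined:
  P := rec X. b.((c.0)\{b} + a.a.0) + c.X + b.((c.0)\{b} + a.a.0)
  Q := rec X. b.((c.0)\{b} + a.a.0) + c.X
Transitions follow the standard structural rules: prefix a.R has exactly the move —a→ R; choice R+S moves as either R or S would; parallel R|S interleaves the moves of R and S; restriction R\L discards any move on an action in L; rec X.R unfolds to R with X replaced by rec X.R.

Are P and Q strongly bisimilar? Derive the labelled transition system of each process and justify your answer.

Reachable graph of P (5 states):
  s0 = rec X. b.((c.0)\{b} + a.a.0) + c.X + b.((c.0)\{b} + a.a.0) | -b-> s1, -c-> s0
  s1 = (c.0)\{b} + a.a.0 | -a-> s2, -c-> s3
  s2 = a.0 | -a-> s4
  s3 = 0\{b} | (no moves)
  s4 = 0 | (no moves)
Reachable graph of Q (5 states):
  t0 = rec X. b.((c.0)\{b} + a.a.0) + c.X | -b-> t1, -c-> t0
  t1 = (c.0)\{b} + a.a.0 | -a-> t2, -c-> t3
  t2 = a.0 | -a-> t4
  t3 = 0\{b} | (no moves)
  t4 = 0 | (no moves)
Partition-refinement fixed point:
  B0 = {s0, t0}
  B1 = {s1, t1}
  B2 = {s3, s4, t3, t4}
  B3 = {s2, t2}
s0 ∈ B0, t0 ∈ B0 → same block

bisimilar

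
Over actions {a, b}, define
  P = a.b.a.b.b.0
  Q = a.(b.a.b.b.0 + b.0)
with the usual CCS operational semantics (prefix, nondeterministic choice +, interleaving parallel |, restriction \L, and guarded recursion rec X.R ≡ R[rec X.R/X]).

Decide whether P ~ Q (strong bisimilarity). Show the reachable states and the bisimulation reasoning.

not bisimilar

LTS(P): 6 reachable states
  u0 = a.b.a.b.b.0 | ··a··> u1
  u1 = b.a.b.b.0 | ··b··> u2
  u2 = a.b.b.0 | ··a··> u3
  u3 = b.b.0 | ··b··> u4
  u4 = b.0 | ··b··> u5
  u5 = 0 | deadlocked
LTS(Q): 6 reachable states
  v0 = a.(b.a.b.b.0 + b.0) | ··a··> v1
  v1 = b.a.b.b.0 + b.0 | ··b··> v2, ··b··> v3
  v2 = 0 | deadlocked
  v3 = a.b.b.0 | ··a··> v4
  v4 = b.b.0 | ··b··> v5
  v5 = b.0 | ··b··> v2
Bisimilarity quotient blocks:
  B0 = {u0}
  B1 = {u1}
  B2 = {u2, v3}
  B3 = {u3, v4}
  B4 = {u4, v5}
  B5 = {u5, v2}
  B6 = {v0}
  B7 = {v1}
u0 ∈ B0, v0 ∈ B6 → different blocks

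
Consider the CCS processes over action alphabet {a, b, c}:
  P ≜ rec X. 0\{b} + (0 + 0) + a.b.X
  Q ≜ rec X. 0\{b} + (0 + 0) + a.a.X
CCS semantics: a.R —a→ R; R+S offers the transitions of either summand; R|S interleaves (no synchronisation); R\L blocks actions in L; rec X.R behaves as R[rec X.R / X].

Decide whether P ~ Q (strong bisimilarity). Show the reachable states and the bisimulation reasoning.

NO

LTS(P): 2 reachable states
  m0 = rec X. 0\{b} + (0 + 0) + a.b.X has moves -a-> m1
  m1 = b.(rec X. 0\{b} + (0 + 0) + a.b.X) has moves -b-> m0
LTS(Q): 2 reachable states
  n0 = rec X. 0\{b} + (0 + 0) + a.a.X has moves -a-> n1
  n1 = a.(rec X. 0\{b} + (0 + 0) + a.a.X) has moves -a-> n0
Bisimilarity quotient blocks:
  B0 = {m0}
  B1 = {m1}
  B2 = {n0, n1}
m0 ∈ B0, n0 ∈ B2 → different blocks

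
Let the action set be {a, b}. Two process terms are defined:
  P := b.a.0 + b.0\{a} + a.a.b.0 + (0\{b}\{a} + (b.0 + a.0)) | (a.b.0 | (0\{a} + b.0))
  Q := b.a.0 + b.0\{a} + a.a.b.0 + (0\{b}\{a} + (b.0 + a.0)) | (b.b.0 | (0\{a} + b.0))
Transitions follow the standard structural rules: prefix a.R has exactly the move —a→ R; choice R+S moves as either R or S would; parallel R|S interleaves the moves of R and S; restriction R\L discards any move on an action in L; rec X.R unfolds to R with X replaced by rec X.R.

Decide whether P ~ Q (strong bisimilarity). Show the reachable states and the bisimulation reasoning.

LTS(P): 17 reachable states
  s0 = b.a.0 + b.0\{a} + a.a.b.0 + (0\{b}\{a} + (b.0 + a.0)) | (a.b.0 | (0\{a} + b.0)) has moves -a-> s1, -a-> s2, -a-> s3, -b-> s2, -b-> s4, -b-> s5, -b-> s6
  s1 = (0\{b}\{a} + (b.0 + a.0)) | (b.0 | (0\{a} + b.0)) has moves -a-> s7, -b-> s7, -b-> s8, -b-> s9
  s2 = 0 | (a.b.0 | (0\{a} + b.0)) has moves -a-> s7, -b-> s10
  s3 = a.b.0 has moves -a-> s11
  s4 = (0\{b}\{a} + (b.0 + a.0)) | (a.b.0 | 0) has moves -a-> s10, -a-> s9, -b-> s10
  s5 = 0\{a} has moves ·
  s6 = a.0 has moves -a-> s12
  s7 = 0 | (b.0 | (0\{a} + b.0)) has moves -b-> s13, -b-> s14
  s8 = (0\{b}\{a} + (b.0 + a.0)) | (0 | (0\{a} + b.0)) has moves -a-> s13, -b-> s13, -b-> s15
  s9 = (0\{b}\{a} + (b.0 + a.0)) | (b.0 | 0) has moves -a-> s14, -b-> s14, -b-> s15
  s10 = 0 | (a.b.0 | 0) has moves -a-> s14
  s11 = b.0 has moves -b-> s12
  s12 = 0 has moves ·
  s13 = 0 | (0 | (0\{a} + b.0)) has moves -b-> s16
  s14 = 0 | (b.0 | 0) has moves -b-> s16
  s15 = (0\{b}\{a} + (b.0 + a.0)) | (0 | 0) has moves -a-> s16, -b-> s16
  s16 = 0 | (0 | 0) has moves ·
LTS(Q): 17 reachable states
  t0 = b.a.0 + b.0\{a} + a.a.b.0 + (0\{b}\{a} + (b.0 + a.0)) | (b.b.0 | (0\{a} + b.0)) has moves -a-> t1, -a-> t2, -b-> t1, -b-> t3, -b-> t4, -b-> t5, -b-> t6
  t1 = 0 | (b.b.0 | (0\{a} + b.0)) has moves -b-> t7, -b-> t8
  t2 = a.b.0 has moves -a-> t9
  t3 = (0\{b}\{a} + (b.0 + a.0)) | (b.0 | (0\{a} + b.0)) has moves -a-> t7, -b-> t10, -b-> t11, -b-> t7
  t4 = (0\{b}\{a} + (b.0 + a.0)) | (b.b.0 | 0) has moves -a-> t8, -b-> t11, -b-> t8
  t5 = 0\{a} has moves ·
  t6 = a.0 has moves -a-> t12
  t7 = 0 | (b.0 | (0\{a} + b.0)) has moves -b-> t13, -b-> t14
  t8 = 0 | (b.b.0 | 0) has moves -b-> t14
  t9 = b.0 has moves -b-> t12
  t10 = (0\{b}\{a} + (b.0 + a.0)) | (0 | (0\{a} + b.0)) has moves -a-> t13, -b-> t13, -b-> t15
  t11 = (0\{b}\{a} + (b.0 + a.0)) | (b.0 | 0) has moves -a-> t14, -b-> t14, -b-> t15
  t12 = 0 has moves ·
  t13 = 0 | (0 | (0\{a} + b.0)) has moves -b-> t16
  t14 = 0 | (b.0 | 0) has moves -b-> t16
  t15 = (0\{b}\{a} + (b.0 + a.0)) | (0 | 0) has moves -a-> t16, -b-> t16
  t16 = 0 | (0 | 0) has moves ·
Coarsest stable partition (strong bisimilarity classes):
  B0 = {s0}
  B1 = {s10, s3, t2}
  B2 = {s11, s13, s14, t13, t14, t9}
  B3 = {s12, s16, s5, t12, t16, t5}
  B4 = {s6, t6}
  B5 = {s4}
  B6 = {s8, s9, t10, t11}
  B7 = {s15, t15}
  B8 = {s2}
  B9 = {s7, t7, t8}
  B10 = {s1, t3, t4}
  B11 = {t0}
  B12 = {t1}
s0 ∈ B0, t0 ∈ B11 → different blocks

P ≁ Q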